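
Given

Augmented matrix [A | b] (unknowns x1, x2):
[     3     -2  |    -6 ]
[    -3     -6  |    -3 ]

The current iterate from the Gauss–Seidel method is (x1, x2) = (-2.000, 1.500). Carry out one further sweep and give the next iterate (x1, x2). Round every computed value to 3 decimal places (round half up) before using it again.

(-1.000, 1.000)

One sweep:
  x1 = (-6 - (-2)·1.500) / (3) = -1.000
  x2 = (-3 - (-3)·-1.000) / (-6) = 1.000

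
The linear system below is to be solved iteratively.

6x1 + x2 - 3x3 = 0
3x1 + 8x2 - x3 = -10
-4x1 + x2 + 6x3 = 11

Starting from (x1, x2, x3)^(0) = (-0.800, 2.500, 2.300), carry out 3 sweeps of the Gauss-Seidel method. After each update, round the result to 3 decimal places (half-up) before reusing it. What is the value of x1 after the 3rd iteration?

Iteration 1:
  x1 = (0 - (1)·2.500 - (-3)·2.300) / (6) = 0.733
  x2 = (-10 - (3)·0.733 - (-1)·2.300) / (8) = -1.237
  x3 = (11 - (-4)·0.733 - (1)·-1.237) / (6) = 2.528
Iteration 2:
  x1 = (0 - (1)·-1.237 - (-3)·2.528) / (6) = 1.470
  x2 = (-10 - (3)·1.470 - (-1)·2.528) / (8) = -1.485
  x3 = (11 - (-4)·1.470 - (1)·-1.485) / (6) = 3.061
Iteration 3:
  x1 = (0 - (1)·-1.485 - (-3)·3.061) / (6) = 1.778
  x2 = (-10 - (3)·1.778 - (-1)·3.061) / (8) = -1.534
  x3 = (11 - (-4)·1.778 - (1)·-1.534) / (6) = 3.274

1.778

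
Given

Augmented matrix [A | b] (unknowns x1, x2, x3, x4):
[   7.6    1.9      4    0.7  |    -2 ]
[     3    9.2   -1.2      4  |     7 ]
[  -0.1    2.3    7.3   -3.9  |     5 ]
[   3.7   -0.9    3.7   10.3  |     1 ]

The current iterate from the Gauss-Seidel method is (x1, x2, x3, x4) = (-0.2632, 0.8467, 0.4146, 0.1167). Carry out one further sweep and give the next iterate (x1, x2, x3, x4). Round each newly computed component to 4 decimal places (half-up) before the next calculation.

(-0.7038, 0.9937, 0.4246, 0.2842)

One sweep:
  x1 = (-2 - (1.9)·0.8467 - (4)·0.4146 - (0.7)·0.1167) / (7.6) = -0.7038
  x2 = (7 - (3)·-0.7038 - (-1.2)·0.4146 - (4)·0.1167) / (9.2) = 0.9937
  x3 = (5 - (-0.1)·-0.7038 - (2.3)·0.9937 - (-3.9)·0.1167) / (7.3) = 0.4246
  x4 = (1 - (3.7)·-0.7038 - (-0.9)·0.9937 - (3.7)·0.4246) / (10.3) = 0.2842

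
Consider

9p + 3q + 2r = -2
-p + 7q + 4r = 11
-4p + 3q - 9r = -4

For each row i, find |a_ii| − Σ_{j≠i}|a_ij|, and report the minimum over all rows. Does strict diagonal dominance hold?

row 1: |9| − (3+2) = 4
row 2: |7| − (1+4) = 2
row 3: |-9| − (4+3) = 2
minimum over rows = 2 → strictly diagonally dominant (convergence guaranteed)

2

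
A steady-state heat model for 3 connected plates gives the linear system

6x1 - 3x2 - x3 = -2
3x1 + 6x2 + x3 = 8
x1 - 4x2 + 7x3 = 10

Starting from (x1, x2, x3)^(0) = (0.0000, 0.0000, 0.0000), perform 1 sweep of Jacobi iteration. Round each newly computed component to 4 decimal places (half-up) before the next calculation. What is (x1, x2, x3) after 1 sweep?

(-0.3333, 1.3333, 1.4286)

Iteration 1:
  x1 = (-2 - (-3)·0.0000 - (-1)·0.0000) / (6) = -0.3333
  x2 = (8 - (3)·0.0000 - (1)·0.0000) / (6) = 1.3333
  x3 = (10 - (1)·0.0000 - (-4)·0.0000) / (7) = 1.4286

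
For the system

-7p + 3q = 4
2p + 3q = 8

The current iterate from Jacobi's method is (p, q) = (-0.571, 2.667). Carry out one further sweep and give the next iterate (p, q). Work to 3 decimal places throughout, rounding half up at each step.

(0.572, 3.047)

One sweep:
  p = (4 - (3)·2.667) / (-7) = 0.572
  q = (8 - (2)·-0.571) / (3) = 3.047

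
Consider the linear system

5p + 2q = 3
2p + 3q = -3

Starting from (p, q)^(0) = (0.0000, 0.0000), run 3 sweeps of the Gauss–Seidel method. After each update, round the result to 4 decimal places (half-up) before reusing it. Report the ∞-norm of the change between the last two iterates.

0.1493

Iteration 1:
  p = (3 - (2)·0.0000) / (5) = 0.6000
  q = (-3 - (2)·0.6000) / (3) = -1.4000
Iteration 2:
  p = (3 - (2)·-1.4000) / (5) = 1.1600
  q = (-3 - (2)·1.1600) / (3) = -1.7733
Iteration 3:
  p = (3 - (2)·-1.7733) / (5) = 1.3093
  q = (-3 - (2)·1.3093) / (3) = -1.8729
Change: (0.1493, -0.0996) → max |·| = 0.1493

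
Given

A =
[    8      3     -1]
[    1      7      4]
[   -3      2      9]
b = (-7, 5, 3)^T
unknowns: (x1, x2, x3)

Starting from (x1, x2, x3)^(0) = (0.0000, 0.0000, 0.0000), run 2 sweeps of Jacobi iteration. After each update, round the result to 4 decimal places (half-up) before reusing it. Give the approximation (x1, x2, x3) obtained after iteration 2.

Iteration 1:
  x1 = (-7 - (3)·0.0000 - (-1)·0.0000) / (8) = -0.8750
  x2 = (5 - (1)·0.0000 - (4)·0.0000) / (7) = 0.7143
  x3 = (3 - (-3)·0.0000 - (2)·0.0000) / (9) = 0.3333
Iteration 2:
  x1 = (-7 - (3)·0.7143 - (-1)·0.3333) / (8) = -1.1012
  x2 = (5 - (1)·-0.8750 - (4)·0.3333) / (7) = 0.6488
  x3 = (3 - (-3)·-0.8750 - (2)·0.7143) / (9) = -0.1171

(-1.1012, 0.6488, -0.1171)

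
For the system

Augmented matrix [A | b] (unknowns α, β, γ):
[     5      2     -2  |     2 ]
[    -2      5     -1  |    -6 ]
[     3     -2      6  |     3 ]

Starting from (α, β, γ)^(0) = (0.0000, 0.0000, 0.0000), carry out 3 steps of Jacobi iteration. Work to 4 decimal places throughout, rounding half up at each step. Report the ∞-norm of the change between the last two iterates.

Iteration 1:
  α = (2 - (2)·0.0000 - (-2)·0.0000) / (5) = 0.4000
  β = (-6 - (-2)·0.0000 - (-1)·0.0000) / (5) = -1.2000
  γ = (3 - (3)·0.0000 - (-2)·0.0000) / (6) = 0.5000
Iteration 2:
  α = (2 - (2)·-1.2000 - (-2)·0.5000) / (5) = 1.0800
  β = (-6 - (-2)·0.4000 - (-1)·0.5000) / (5) = -0.9400
  γ = (3 - (3)·0.4000 - (-2)·-1.2000) / (6) = -0.1000
Iteration 3:
  α = (2 - (2)·-0.9400 - (-2)·-0.1000) / (5) = 0.7360
  β = (-6 - (-2)·1.0800 - (-1)·-0.1000) / (5) = -0.7880
  γ = (3 - (3)·1.0800 - (-2)·-0.9400) / (6) = -0.3533
Change: (-0.3440, 0.1520, -0.2533) → max |·| = 0.3440

0.3440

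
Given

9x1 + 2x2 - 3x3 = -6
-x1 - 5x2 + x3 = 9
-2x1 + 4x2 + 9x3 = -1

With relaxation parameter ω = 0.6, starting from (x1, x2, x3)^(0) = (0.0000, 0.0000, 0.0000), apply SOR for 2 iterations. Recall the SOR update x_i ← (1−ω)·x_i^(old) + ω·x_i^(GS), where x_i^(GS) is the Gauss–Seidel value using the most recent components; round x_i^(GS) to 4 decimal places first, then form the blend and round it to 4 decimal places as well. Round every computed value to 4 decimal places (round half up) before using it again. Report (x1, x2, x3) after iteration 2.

Iteration 1:
  x1: GS value = (-6 - (2)·0.0000 - (-3)·0.0000) / (9) = -0.6667;  x1 ← (1−ω)·0.0000 + ω·-0.6667 = -0.4000
  x2: GS value = (9 - (-1)·-0.4000 - (1)·0.0000) / (-5) = -1.7200;  x2 ← (1−ω)·0.0000 + ω·-1.7200 = -1.0320
  x3: GS value = (-1 - (-2)·-0.4000 - (4)·-1.0320) / (9) = 0.2587;  x3 ← (1−ω)·0.0000 + ω·0.2587 = 0.1552
Iteration 2:
  x1: GS value = (-6 - (2)·-1.0320 - (-3)·0.1552) / (9) = -0.3856;  x1 ← (1−ω)·-0.4000 + ω·-0.3856 = -0.3914
  x2: GS value = (9 - (-1)·-0.3914 - (1)·0.1552) / (-5) = -1.6907;  x2 ← (1−ω)·-1.0320 + ω·-1.6907 = -1.4272
  x3: GS value = (-1 - (-2)·-0.3914 - (4)·-1.4272) / (9) = 0.4362;  x3 ← (1−ω)·0.1552 + ω·0.4362 = 0.3238

(-0.3914, -1.4272, 0.3238)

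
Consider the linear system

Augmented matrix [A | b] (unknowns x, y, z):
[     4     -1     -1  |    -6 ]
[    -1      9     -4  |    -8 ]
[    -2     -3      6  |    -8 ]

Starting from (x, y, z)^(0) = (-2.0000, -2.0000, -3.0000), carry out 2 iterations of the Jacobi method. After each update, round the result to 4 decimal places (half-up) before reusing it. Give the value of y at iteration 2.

Iteration 1:
  x = (-6 - (-1)·-2.0000 - (-1)·-3.0000) / (4) = -2.7500
  y = (-8 - (-1)·-2.0000 - (-4)·-3.0000) / (9) = -2.4444
  z = (-8 - (-2)·-2.0000 - (-3)·-2.0000) / (6) = -3.0000
Iteration 2:
  x = (-6 - (-1)·-2.4444 - (-1)·-3.0000) / (4) = -2.8611
  y = (-8 - (-1)·-2.7500 - (-4)·-3.0000) / (9) = -2.5278
  z = (-8 - (-2)·-2.7500 - (-3)·-2.4444) / (6) = -3.4722

-2.5278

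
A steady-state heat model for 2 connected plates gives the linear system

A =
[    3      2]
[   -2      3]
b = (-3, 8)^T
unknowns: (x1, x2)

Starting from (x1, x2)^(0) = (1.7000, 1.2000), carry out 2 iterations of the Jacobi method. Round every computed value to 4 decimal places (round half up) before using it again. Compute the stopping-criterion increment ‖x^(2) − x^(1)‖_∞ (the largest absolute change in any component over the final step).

2.3333

Iteration 1:
  x1 = (-3 - (2)·1.2000) / (3) = -1.8000
  x2 = (8 - (-2)·1.7000) / (3) = 3.8000
Iteration 2:
  x1 = (-3 - (2)·3.8000) / (3) = -3.5333
  x2 = (8 - (-2)·-1.8000) / (3) = 1.4667
Change: (-1.7333, -2.3333) → max |·| = 2.3333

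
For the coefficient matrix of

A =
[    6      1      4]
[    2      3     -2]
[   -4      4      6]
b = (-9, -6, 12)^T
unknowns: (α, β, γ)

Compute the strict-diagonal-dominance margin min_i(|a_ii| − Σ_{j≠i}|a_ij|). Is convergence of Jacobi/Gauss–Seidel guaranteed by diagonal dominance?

-2

row 1: |6| − (1+4) = 1
row 2: |3| − (2+2) = -1
row 3: |6| − (4+4) = -2
minimum over rows = -2 → not strictly diagonally dominant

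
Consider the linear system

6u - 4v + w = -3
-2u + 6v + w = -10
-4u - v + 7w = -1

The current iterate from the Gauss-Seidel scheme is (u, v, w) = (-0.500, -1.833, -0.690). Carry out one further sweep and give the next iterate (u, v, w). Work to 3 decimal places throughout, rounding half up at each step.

One sweep:
  u = (-3 - (-4)·-1.833 - (1)·-0.690) / (6) = -1.607
  v = (-10 - (-2)·-1.607 - (1)·-0.690) / (6) = -2.087
  w = (-1 - (-4)·-1.607 - (-1)·-2.087) / (7) = -1.359

(-1.607, -2.087, -1.359)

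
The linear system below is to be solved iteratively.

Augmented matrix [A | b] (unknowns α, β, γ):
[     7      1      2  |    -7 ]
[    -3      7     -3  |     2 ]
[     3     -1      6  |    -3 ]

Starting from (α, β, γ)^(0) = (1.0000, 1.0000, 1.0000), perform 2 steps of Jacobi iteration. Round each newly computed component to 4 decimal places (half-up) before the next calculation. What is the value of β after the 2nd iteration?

Iteration 1:
  α = (-7 - (1)·1.0000 - (2)·1.0000) / (7) = -1.4286
  β = (2 - (-3)·1.0000 - (-3)·1.0000) / (7) = 1.1429
  γ = (-3 - (3)·1.0000 - (-1)·1.0000) / (6) = -0.8333
Iteration 2:
  α = (-7 - (1)·1.1429 - (2)·-0.8333) / (7) = -0.9252
  β = (2 - (-3)·-1.4286 - (-3)·-0.8333) / (7) = -0.6837
  γ = (-3 - (3)·-1.4286 - (-1)·1.1429) / (6) = 0.4048

-0.6837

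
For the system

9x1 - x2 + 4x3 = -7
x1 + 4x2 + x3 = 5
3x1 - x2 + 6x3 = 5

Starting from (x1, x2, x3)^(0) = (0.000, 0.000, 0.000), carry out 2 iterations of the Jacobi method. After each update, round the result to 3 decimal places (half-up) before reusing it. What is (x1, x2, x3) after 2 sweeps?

Iteration 1:
  x1 = (-7 - (-1)·0.000 - (4)·0.000) / (9) = -0.778
  x2 = (5 - (1)·0.000 - (1)·0.000) / (4) = 1.250
  x3 = (5 - (3)·0.000 - (-1)·0.000) / (6) = 0.833
Iteration 2:
  x1 = (-7 - (-1)·1.250 - (4)·0.833) / (9) = -1.009
  x2 = (5 - (1)·-0.778 - (1)·0.833) / (4) = 1.236
  x3 = (5 - (3)·-0.778 - (-1)·1.250) / (6) = 1.431

(-1.009, 1.236, 1.431)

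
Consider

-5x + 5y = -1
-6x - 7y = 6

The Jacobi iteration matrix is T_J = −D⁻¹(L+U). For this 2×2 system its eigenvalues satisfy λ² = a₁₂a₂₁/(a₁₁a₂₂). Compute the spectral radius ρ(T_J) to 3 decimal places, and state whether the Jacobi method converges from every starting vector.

a₁₂a₂₁/(a₁₁a₂₂) = (5)·(-6) / ((-5)·(-7)) = -0.857143
ρ = √|-0.857143| = √0.857143 = 0.926
ρ < 1, so Jacobi converges

0.926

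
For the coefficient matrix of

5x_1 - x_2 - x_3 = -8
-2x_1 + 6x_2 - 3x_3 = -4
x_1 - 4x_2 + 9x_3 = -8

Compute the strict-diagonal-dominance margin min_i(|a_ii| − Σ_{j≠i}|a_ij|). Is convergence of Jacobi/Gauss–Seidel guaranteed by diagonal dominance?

row 1: |5| − (1+1) = 3
row 2: |6| − (2+3) = 1
row 3: |9| − (1+4) = 4
minimum over rows = 1 → strictly diagonally dominant (convergence guaranteed)

1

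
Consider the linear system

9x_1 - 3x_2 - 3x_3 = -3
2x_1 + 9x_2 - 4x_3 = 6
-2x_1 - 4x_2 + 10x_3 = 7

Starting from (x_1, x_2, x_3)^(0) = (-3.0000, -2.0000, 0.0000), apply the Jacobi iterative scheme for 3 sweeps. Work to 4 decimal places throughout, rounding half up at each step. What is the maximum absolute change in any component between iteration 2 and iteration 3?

Iteration 1:
  x_1 = (-3 - (-3)·-2.0000 - (-3)·0.0000) / (9) = -1.0000
  x_2 = (6 - (2)·-3.0000 - (-4)·0.0000) / (9) = 1.3333
  x_3 = (7 - (-2)·-3.0000 - (-4)·-2.0000) / (10) = -0.7000
Iteration 2:
  x_1 = (-3 - (-3)·1.3333 - (-3)·-0.7000) / (9) = -0.1222
  x_2 = (6 - (2)·-1.0000 - (-4)·-0.7000) / (9) = 0.5778
  x_3 = (7 - (-2)·-1.0000 - (-4)·1.3333) / (10) = 1.0333
Iteration 3:
  x_1 = (-3 - (-3)·0.5778 - (-3)·1.0333) / (9) = 0.2037
  x_2 = (6 - (2)·-0.1222 - (-4)·1.0333) / (9) = 1.1531
  x_3 = (7 - (-2)·-0.1222 - (-4)·0.5778) / (10) = 0.9067
Change: (0.3259, 0.5753, -0.1266) → max |·| = 0.5753

0.5753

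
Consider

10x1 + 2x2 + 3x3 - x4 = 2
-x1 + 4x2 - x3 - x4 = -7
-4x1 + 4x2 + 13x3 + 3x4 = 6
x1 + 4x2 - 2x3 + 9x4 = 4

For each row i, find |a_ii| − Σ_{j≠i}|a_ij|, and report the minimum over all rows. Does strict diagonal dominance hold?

1

row 1: |10| − (2+3+1) = 4
row 2: |4| − (1+1+1) = 1
row 3: |13| − (4+4+3) = 2
row 4: |9| − (1+4+2) = 2
minimum over rows = 1 → strictly diagonally dominant (convergence guaranteed)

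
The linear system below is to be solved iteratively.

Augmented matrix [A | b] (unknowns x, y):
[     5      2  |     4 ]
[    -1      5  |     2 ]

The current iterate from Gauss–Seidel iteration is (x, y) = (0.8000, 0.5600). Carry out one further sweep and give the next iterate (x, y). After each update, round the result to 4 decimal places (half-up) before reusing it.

(0.5760, 0.5152)

One sweep:
  x = (4 - (2)·0.5600) / (5) = 0.5760
  y = (2 - (-1)·0.5760) / (5) = 0.5152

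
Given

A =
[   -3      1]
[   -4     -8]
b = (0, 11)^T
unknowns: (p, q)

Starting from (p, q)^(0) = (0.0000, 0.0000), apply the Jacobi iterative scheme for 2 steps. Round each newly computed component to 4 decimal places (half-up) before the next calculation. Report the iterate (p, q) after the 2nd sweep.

Iteration 1:
  p = (0 - (1)·0.0000) / (-3) = 0.0000
  q = (11 - (-4)·0.0000) / (-8) = -1.3750
Iteration 2:
  p = (0 - (1)·-1.3750) / (-3) = -0.4583
  q = (11 - (-4)·0.0000) / (-8) = -1.3750

(-0.4583, -1.3750)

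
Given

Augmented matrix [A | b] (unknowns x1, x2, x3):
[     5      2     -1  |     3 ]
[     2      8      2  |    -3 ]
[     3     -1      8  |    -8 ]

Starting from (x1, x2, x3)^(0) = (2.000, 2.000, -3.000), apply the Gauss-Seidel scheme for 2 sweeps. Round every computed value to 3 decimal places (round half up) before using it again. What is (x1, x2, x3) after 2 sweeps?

(0.244, -0.279, -1.126)

Iteration 1:
  x1 = (3 - (2)·2.000 - (-1)·-3.000) / (5) = -0.800
  x2 = (-3 - (2)·-0.800 - (2)·-3.000) / (8) = 0.575
  x3 = (-8 - (3)·-0.800 - (-1)·0.575) / (8) = -0.628
Iteration 2:
  x1 = (3 - (2)·0.575 - (-1)·-0.628) / (5) = 0.244
  x2 = (-3 - (2)·0.244 - (2)·-0.628) / (8) = -0.279
  x3 = (-8 - (3)·0.244 - (-1)·-0.279) / (8) = -1.126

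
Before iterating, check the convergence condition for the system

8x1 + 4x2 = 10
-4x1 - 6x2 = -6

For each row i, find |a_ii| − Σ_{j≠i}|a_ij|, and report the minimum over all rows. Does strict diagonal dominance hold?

row 1: |8| − (4) = 4
row 2: |-6| − (4) = 2
minimum over rows = 2 → strictly diagonally dominant (convergence guaranteed)

2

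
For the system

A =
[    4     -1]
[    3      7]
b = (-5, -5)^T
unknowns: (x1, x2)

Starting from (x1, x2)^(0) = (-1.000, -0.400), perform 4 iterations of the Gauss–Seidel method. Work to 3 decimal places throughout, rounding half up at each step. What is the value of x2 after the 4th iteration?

-0.161

Iteration 1:
  x1 = (-5 - (-1)·-0.400) / (4) = -1.350
  x2 = (-5 - (3)·-1.350) / (7) = -0.136
Iteration 2:
  x1 = (-5 - (-1)·-0.136) / (4) = -1.284
  x2 = (-5 - (3)·-1.284) / (7) = -0.164
Iteration 3:
  x1 = (-5 - (-1)·-0.164) / (4) = -1.291
  x2 = (-5 - (3)·-1.291) / (7) = -0.161
Iteration 4:
  x1 = (-5 - (-1)·-0.161) / (4) = -1.290
  x2 = (-5 - (3)·-1.290) / (7) = -0.161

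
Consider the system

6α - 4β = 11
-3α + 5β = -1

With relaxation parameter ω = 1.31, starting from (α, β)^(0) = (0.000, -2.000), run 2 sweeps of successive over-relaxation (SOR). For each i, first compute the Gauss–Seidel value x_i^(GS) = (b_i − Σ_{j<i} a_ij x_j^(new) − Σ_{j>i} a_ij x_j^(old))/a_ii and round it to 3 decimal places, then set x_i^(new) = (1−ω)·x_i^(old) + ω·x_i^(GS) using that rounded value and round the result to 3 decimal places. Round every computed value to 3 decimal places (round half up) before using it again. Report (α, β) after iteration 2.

Iteration 1:
  α: GS value = (11 - (-4)·-2.000) / (6) = 0.500;  α ← (1−ω)·0.000 + ω·0.500 = 0.655
  β: GS value = (-1 - (-3)·0.655) / (5) = 0.193;  β ← (1−ω)·-2.000 + ω·0.193 = 0.873
Iteration 2:
  α: GS value = (11 - (-4)·0.873) / (6) = 2.415;  α ← (1−ω)·0.655 + ω·2.415 = 2.961
  β: GS value = (-1 - (-3)·2.961) / (5) = 1.577;  β ← (1−ω)·0.873 + ω·1.577 = 1.795

(2.961, 1.795)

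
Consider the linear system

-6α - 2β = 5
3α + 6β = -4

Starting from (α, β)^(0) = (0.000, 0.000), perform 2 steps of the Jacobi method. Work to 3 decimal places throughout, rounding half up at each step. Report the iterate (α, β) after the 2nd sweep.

Iteration 1:
  α = (5 - (-2)·0.000) / (-6) = -0.833
  β = (-4 - (3)·0.000) / (6) = -0.667
Iteration 2:
  α = (5 - (-2)·-0.667) / (-6) = -0.611
  β = (-4 - (3)·-0.833) / (6) = -0.250

(-0.611, -0.250)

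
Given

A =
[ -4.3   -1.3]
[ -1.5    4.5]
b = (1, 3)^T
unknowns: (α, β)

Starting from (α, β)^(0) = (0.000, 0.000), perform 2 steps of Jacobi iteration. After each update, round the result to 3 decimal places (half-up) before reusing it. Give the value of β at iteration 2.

Iteration 1:
  α = (1 - (-1.3)·0.000) / (-4.3) = -0.233
  β = (3 - (-1.5)·0.000) / (4.5) = 0.667
Iteration 2:
  α = (1 - (-1.3)·0.667) / (-4.3) = -0.434
  β = (3 - (-1.5)·-0.233) / (4.5) = 0.589

0.589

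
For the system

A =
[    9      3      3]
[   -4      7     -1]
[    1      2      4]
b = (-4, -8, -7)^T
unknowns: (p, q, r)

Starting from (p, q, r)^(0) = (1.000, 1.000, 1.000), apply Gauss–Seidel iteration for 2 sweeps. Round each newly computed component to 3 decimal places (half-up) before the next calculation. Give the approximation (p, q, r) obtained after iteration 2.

Iteration 1:
  p = (-4 - (3)·1.000 - (3)·1.000) / (9) = -1.111
  q = (-8 - (-4)·-1.111 - (-1)·1.000) / (7) = -1.635
  r = (-7 - (1)·-1.111 - (2)·-1.635) / (4) = -0.655
Iteration 2:
  p = (-4 - (3)·-1.635 - (3)·-0.655) / (9) = 0.319
  q = (-8 - (-4)·0.319 - (-1)·-0.655) / (7) = -1.054
  r = (-7 - (1)·0.319 - (2)·-1.054) / (4) = -1.303

(0.319, -1.054, -1.303)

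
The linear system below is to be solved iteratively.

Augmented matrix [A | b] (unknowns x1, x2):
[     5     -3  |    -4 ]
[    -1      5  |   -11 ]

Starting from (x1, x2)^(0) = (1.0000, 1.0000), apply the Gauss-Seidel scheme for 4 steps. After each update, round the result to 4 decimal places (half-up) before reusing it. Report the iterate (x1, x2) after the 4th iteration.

(-2.4053, -2.6811)

Iteration 1:
  x1 = (-4 - (-3)·1.0000) / (5) = -0.2000
  x2 = (-11 - (-1)·-0.2000) / (5) = -2.2400
Iteration 2:
  x1 = (-4 - (-3)·-2.2400) / (5) = -2.1440
  x2 = (-11 - (-1)·-2.1440) / (5) = -2.6288
Iteration 3:
  x1 = (-4 - (-3)·-2.6288) / (5) = -2.3773
  x2 = (-11 - (-1)·-2.3773) / (5) = -2.6755
Iteration 4:
  x1 = (-4 - (-3)·-2.6755) / (5) = -2.4053
  x2 = (-11 - (-1)·-2.4053) / (5) = -2.6811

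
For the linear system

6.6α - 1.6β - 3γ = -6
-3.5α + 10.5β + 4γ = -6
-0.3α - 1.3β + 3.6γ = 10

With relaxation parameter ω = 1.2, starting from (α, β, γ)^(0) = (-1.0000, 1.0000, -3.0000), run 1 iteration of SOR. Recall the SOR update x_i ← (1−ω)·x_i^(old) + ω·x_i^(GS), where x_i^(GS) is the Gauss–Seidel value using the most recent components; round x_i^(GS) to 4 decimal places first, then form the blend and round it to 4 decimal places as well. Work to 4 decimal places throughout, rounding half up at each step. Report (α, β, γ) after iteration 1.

Iteration 1:
  α: GS value = (-6 - (-1.6)·1.0000 - (-3)·-3.0000) / (6.6) = -2.0303;  α ← (1−ω)·-1.0000 + ω·-2.0303 = -2.2364
  β: GS value = (-6 - (-3.5)·-2.2364 - (4)·-3.0000) / (10.5) = -0.1740;  β ← (1−ω)·1.0000 + ω·-0.1740 = -0.4088
  γ: GS value = (10 - (-0.3)·-2.2364 - (-1.3)·-0.4088) / (3.6) = 2.4438;  γ ← (1−ω)·-3.0000 + ω·2.4438 = 3.5326

(-2.2364, -0.4088, 3.5326)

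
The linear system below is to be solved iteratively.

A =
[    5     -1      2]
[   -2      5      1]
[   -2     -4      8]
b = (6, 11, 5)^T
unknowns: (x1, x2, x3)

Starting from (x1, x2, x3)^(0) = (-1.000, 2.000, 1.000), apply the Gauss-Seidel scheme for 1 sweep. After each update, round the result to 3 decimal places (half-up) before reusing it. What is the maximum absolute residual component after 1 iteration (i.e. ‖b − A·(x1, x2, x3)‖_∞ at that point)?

Iteration 1:
  x1 = (6 - (-1)·2.000 - (2)·1.000) / (5) = 1.200
  x2 = (11 - (-2)·1.200 - (1)·1.000) / (5) = 2.480
  x3 = (5 - (-2)·1.200 - (-4)·2.480) / (8) = 2.165
Residual b − A·x = (-1.850, -1.165, 0.000); ∞-norm = 1.850

1.850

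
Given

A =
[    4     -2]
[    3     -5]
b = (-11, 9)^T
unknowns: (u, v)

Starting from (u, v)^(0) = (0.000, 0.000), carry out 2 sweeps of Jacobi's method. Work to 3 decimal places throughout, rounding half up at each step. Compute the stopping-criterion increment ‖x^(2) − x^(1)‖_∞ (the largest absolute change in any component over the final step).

1.650

Iteration 1:
  u = (-11 - (-2)·0.000) / (4) = -2.750
  v = (9 - (3)·0.000) / (-5) = -1.800
Iteration 2:
  u = (-11 - (-2)·-1.800) / (4) = -3.650
  v = (9 - (3)·-2.750) / (-5) = -3.450
Change: (-0.900, -1.650) → max |·| = 1.650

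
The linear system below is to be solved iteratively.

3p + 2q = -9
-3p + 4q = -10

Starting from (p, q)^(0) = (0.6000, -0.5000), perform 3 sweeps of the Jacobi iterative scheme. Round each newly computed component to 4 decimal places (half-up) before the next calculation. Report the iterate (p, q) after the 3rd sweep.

Iteration 1:
  p = (-9 - (2)·-0.5000) / (3) = -2.6667
  q = (-10 - (-3)·0.6000) / (4) = -2.0500
Iteration 2:
  p = (-9 - (2)·-2.0500) / (3) = -1.6333
  q = (-10 - (-3)·-2.6667) / (4) = -4.5000
Iteration 3:
  p = (-9 - (2)·-4.5000) / (3) = 0.0000
  q = (-10 - (-3)·-1.6333) / (4) = -3.7250

(0.0000, -3.7250)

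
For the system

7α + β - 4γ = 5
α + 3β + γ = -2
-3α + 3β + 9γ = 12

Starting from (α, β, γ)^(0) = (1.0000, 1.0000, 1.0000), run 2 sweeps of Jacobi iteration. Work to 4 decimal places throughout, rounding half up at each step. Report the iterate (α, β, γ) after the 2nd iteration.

(1.6666, -1.4921, 2.1587)

Iteration 1:
  α = (5 - (1)·1.0000 - (-4)·1.0000) / (7) = 1.1429
  β = (-2 - (1)·1.0000 - (1)·1.0000) / (3) = -1.3333
  γ = (12 - (-3)·1.0000 - (3)·1.0000) / (9) = 1.3333
Iteration 2:
  α = (5 - (1)·-1.3333 - (-4)·1.3333) / (7) = 1.6666
  β = (-2 - (1)·1.1429 - (1)·1.3333) / (3) = -1.4921
  γ = (12 - (-3)·1.1429 - (3)·-1.3333) / (9) = 2.1587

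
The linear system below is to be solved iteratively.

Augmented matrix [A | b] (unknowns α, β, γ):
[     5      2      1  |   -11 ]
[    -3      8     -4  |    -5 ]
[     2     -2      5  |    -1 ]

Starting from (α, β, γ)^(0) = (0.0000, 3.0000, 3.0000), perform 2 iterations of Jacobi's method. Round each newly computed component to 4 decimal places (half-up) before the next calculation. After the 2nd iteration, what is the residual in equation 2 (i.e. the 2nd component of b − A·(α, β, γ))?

Iteration 1:
  α = (-11 - (2)·3.0000 - (1)·3.0000) / (5) = -4.0000
  β = (-5 - (-3)·0.0000 - (-4)·3.0000) / (8) = 0.8750
  γ = (-1 - (2)·0.0000 - (-2)·3.0000) / (5) = 1.0000
Iteration 2:
  α = (-11 - (2)·0.8750 - (1)·1.0000) / (5) = -2.7500
  β = (-5 - (-3)·-4.0000 - (-4)·1.0000) / (8) = -1.6250
  γ = (-1 - (2)·-4.0000 - (-2)·0.8750) / (5) = 1.7500
Residual b − A·x = (4.2500, 6.7500, -7.5000)

6.7500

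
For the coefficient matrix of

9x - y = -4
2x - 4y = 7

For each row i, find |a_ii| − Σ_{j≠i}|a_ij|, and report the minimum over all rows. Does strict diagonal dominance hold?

row 1: |9| − (1) = 8
row 2: |-4| − (2) = 2
minimum over rows = 2 → strictly diagonally dominant (convergence guaranteed)

2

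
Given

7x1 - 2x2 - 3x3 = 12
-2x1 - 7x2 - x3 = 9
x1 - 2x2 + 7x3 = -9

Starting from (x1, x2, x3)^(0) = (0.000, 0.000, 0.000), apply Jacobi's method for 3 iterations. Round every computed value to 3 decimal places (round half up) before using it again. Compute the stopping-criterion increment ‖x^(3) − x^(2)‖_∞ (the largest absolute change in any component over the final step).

Iteration 1:
  x1 = (12 - (-2)·0.000 - (-3)·0.000) / (7) = 1.714
  x2 = (9 - (-2)·0.000 - (-1)·0.000) / (-7) = -1.286
  x3 = (-9 - (1)·0.000 - (-2)·0.000) / (7) = -1.286
Iteration 2:
  x1 = (12 - (-2)·-1.286 - (-3)·-1.286) / (7) = 0.796
  x2 = (9 - (-2)·1.714 - (-1)·-1.286) / (-7) = -1.592
  x3 = (-9 - (1)·1.714 - (-2)·-1.286) / (7) = -1.898
Iteration 3:
  x1 = (12 - (-2)·-1.592 - (-3)·-1.898) / (7) = 0.446
  x2 = (9 - (-2)·0.796 - (-1)·-1.898) / (-7) = -1.242
  x3 = (-9 - (1)·0.796 - (-2)·-1.592) / (7) = -1.854
Change: (-0.350, 0.350, 0.044) → max |·| = 0.350

0.350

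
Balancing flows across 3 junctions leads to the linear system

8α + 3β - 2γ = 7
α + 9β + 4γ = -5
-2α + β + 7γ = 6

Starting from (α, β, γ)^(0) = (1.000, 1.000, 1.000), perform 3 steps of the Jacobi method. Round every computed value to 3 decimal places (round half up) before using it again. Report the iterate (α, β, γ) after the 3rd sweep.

(1.589, -1.274, 1.452)

Iteration 1:
  α = (7 - (3)·1.000 - (-2)·1.000) / (8) = 0.750
  β = (-5 - (1)·1.000 - (4)·1.000) / (9) = -1.111
  γ = (6 - (-2)·1.000 - (1)·1.000) / (7) = 1.000
Iteration 2:
  α = (7 - (3)·-1.111 - (-2)·1.000) / (8) = 1.542
  β = (-5 - (1)·0.750 - (4)·1.000) / (9) = -1.083
  γ = (6 - (-2)·0.750 - (1)·-1.111) / (7) = 1.230
Iteration 3:
  α = (7 - (3)·-1.083 - (-2)·1.230) / (8) = 1.589
  β = (-5 - (1)·1.542 - (4)·1.230) / (9) = -1.274
  γ = (6 - (-2)·1.542 - (1)·-1.083) / (7) = 1.452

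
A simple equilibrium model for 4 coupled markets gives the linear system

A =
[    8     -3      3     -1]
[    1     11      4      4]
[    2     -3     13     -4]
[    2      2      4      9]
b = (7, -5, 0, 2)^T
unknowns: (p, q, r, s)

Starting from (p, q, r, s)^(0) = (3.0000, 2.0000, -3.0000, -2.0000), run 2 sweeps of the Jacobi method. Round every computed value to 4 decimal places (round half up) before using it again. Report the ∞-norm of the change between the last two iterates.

1.7105

Iteration 1:
  p = (7 - (-3)·2.0000 - (3)·-3.0000 - (-1)·-2.0000) / (8) = 2.5000
  q = (-5 - (1)·3.0000 - (4)·-3.0000 - (4)·-2.0000) / (11) = 1.0909
  r = (0 - (2)·3.0000 - (-3)·2.0000 - (-4)·-2.0000) / (13) = -0.6154
  s = (2 - (2)·3.0000 - (2)·2.0000 - (4)·-3.0000) / (9) = 0.4444
Iteration 2:
  p = (7 - (-3)·1.0909 - (3)·-0.6154 - (-1)·0.4444) / (8) = 1.5704
  q = (-5 - (1)·2.5000 - (4)·-0.6154 - (4)·0.4444) / (11) = -0.6196
  r = (0 - (2)·2.5000 - (-3)·1.0909 - (-4)·0.4444) / (13) = 0.0039
  s = (2 - (2)·2.5000 - (2)·1.0909 - (4)·-0.6154) / (9) = -0.3022
Change: (-0.9296, -1.7105, 0.6193, -0.7466) → max |·| = 1.7105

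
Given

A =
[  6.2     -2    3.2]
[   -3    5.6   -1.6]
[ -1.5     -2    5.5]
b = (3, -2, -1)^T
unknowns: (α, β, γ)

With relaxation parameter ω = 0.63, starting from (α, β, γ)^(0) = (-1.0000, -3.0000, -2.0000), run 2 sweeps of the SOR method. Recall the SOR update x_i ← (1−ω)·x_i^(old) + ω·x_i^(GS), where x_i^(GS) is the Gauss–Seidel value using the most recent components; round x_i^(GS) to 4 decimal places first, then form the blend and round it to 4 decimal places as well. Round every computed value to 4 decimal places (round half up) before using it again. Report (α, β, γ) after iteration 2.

(0.3558, -0.9600, -0.7355)

Iteration 1:
  α: GS value = (3 - (-2)·-3.0000 - (3.2)·-2.0000) / (6.2) = 0.5484;  α ← (1−ω)·-1.0000 + ω·0.5484 = -0.0245
  β: GS value = (-2 - (-3)·-0.0245 - (-1.6)·-2.0000) / (5.6) = -0.9417;  β ← (1−ω)·-3.0000 + ω·-0.9417 = -1.7033
  γ: GS value = (-1 - (-1.5)·-0.0245 - (-2)·-1.7033) / (5.5) = -0.8079;  γ ← (1−ω)·-2.0000 + ω·-0.8079 = -1.2490
Iteration 2:
  α: GS value = (3 - (-2)·-1.7033 - (3.2)·-1.2490) / (6.2) = 0.5791;  α ← (1−ω)·-0.0245 + ω·0.5791 = 0.3558
  β: GS value = (-2 - (-3)·0.3558 - (-1.6)·-1.2490) / (5.6) = -0.5234;  β ← (1−ω)·-1.7033 + ω·-0.5234 = -0.9600
  γ: GS value = (-1 - (-1.5)·0.3558 - (-2)·-0.9600) / (5.5) = -0.4339;  γ ← (1−ω)·-1.2490 + ω·-0.4339 = -0.7355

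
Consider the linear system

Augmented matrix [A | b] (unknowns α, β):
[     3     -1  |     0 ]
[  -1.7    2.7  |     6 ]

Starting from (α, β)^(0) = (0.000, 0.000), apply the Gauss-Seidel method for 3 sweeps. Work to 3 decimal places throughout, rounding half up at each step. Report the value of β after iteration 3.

Iteration 1:
  α = (0 - (-1)·0.000) / (3) = 0.000
  β = (6 - (-1.7)·0.000) / (2.7) = 2.222
Iteration 2:
  α = (0 - (-1)·2.222) / (3) = 0.741
  β = (6 - (-1.7)·0.741) / (2.7) = 2.689
Iteration 3:
  α = (0 - (-1)·2.689) / (3) = 0.896
  β = (6 - (-1.7)·0.896) / (2.7) = 2.786

2.786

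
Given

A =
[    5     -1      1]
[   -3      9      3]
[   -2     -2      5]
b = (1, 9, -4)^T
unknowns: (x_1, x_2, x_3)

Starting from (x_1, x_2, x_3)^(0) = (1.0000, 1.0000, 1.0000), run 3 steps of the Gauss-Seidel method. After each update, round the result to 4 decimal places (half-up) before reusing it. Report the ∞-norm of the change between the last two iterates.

Iteration 1:
  x_1 = (1 - (-1)·1.0000 - (1)·1.0000) / (5) = 0.2000
  x_2 = (9 - (-3)·0.2000 - (3)·1.0000) / (9) = 0.7333
  x_3 = (-4 - (-2)·0.2000 - (-2)·0.7333) / (5) = -0.4267
Iteration 2:
  x_1 = (1 - (-1)·0.7333 - (1)·-0.4267) / (5) = 0.4320
  x_2 = (9 - (-3)·0.4320 - (3)·-0.4267) / (9) = 1.2862
  x_3 = (-4 - (-2)·0.4320 - (-2)·1.2862) / (5) = -0.1127
Iteration 3:
  x_1 = (1 - (-1)·1.2862 - (1)·-0.1127) / (5) = 0.4798
  x_2 = (9 - (-3)·0.4798 - (3)·-0.1127) / (9) = 1.1975
  x_3 = (-4 - (-2)·0.4798 - (-2)·1.1975) / (5) = -0.1291
Change: (0.0478, -0.0887, -0.0164) → max |·| = 0.0887

0.0887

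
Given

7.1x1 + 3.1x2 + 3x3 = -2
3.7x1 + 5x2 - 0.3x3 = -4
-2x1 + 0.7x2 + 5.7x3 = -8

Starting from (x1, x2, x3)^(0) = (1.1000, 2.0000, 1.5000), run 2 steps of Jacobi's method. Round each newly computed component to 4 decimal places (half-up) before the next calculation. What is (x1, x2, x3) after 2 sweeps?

(0.9175, 0.4478, -1.8440)

Iteration 1:
  x1 = (-2 - (3.1)·2.0000 - (3)·1.5000) / (7.1) = -1.7887
  x2 = (-4 - (3.7)·1.1000 - (-0.3)·1.5000) / (5) = -1.5240
  x3 = (-8 - (-2)·1.1000 - (0.7)·2.0000) / (5.7) = -1.2632
Iteration 2:
  x1 = (-2 - (3.1)·-1.5240 - (3)·-1.2632) / (7.1) = 0.9175
  x2 = (-4 - (3.7)·-1.7887 - (-0.3)·-1.2632) / (5) = 0.4478
  x3 = (-8 - (-2)·-1.7887 - (0.7)·-1.5240) / (5.7) = -1.8440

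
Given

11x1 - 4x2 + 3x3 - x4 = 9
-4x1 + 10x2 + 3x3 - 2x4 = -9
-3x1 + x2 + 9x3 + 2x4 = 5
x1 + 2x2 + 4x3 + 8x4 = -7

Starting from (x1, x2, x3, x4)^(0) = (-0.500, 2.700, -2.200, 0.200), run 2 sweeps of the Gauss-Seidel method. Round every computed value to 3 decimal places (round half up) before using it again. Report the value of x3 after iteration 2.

1.350

Iteration 1:
  x1 = (9 - (-4)·2.700 - (3)·-2.200 - (-1)·0.200) / (11) = 2.418
  x2 = (-9 - (-4)·2.418 - (3)·-2.200 - (-2)·0.200) / (10) = 0.767
  x3 = (5 - (-3)·2.418 - (1)·0.767 - (2)·0.200) / (9) = 1.232
  x4 = (-7 - (1)·2.418 - (2)·0.767 - (4)·1.232) / (8) = -1.985
Iteration 2:
  x1 = (9 - (-4)·0.767 - (3)·1.232 - (-1)·-1.985) / (11) = 0.581
  x2 = (-9 - (-4)·0.581 - (3)·1.232 - (-2)·-1.985) / (10) = -1.434
  x3 = (5 - (-3)·0.581 - (1)·-1.434 - (2)·-1.985) / (9) = 1.350
  x4 = (-7 - (1)·0.581 - (2)·-1.434 - (4)·1.350) / (8) = -1.264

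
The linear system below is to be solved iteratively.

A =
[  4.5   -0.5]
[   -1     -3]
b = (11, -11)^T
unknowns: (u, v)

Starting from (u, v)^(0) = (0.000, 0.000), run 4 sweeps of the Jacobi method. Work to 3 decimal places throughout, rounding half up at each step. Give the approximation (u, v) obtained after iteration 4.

Iteration 1:
  u = (11 - (-0.5)·0.000) / (4.5) = 2.444
  v = (-11 - (-1)·0.000) / (-3) = 3.667
Iteration 2:
  u = (11 - (-0.5)·3.667) / (4.5) = 2.852
  v = (-11 - (-1)·2.444) / (-3) = 2.852
Iteration 3:
  u = (11 - (-0.5)·2.852) / (4.5) = 2.761
  v = (-11 - (-1)·2.852) / (-3) = 2.716
Iteration 4:
  u = (11 - (-0.5)·2.716) / (4.5) = 2.746
  v = (-11 - (-1)·2.761) / (-3) = 2.746

(2.746, 2.746)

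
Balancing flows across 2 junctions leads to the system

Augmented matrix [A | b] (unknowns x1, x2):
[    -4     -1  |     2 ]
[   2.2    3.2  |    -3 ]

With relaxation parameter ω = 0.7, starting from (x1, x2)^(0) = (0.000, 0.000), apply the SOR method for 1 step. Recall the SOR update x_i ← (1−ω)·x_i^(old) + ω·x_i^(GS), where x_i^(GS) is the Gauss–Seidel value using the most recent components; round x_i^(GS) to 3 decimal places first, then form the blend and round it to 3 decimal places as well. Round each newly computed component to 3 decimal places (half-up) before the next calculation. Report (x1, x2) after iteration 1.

(-0.350, -0.488)

Iteration 1:
  x1: GS value = (2 - (-1)·0.000) / (-4) = -0.500;  x1 ← (1−ω)·0.000 + ω·-0.500 = -0.350
  x2: GS value = (-3 - (2.2)·-0.350) / (3.2) = -0.697;  x2 ← (1−ω)·0.000 + ω·-0.697 = -0.488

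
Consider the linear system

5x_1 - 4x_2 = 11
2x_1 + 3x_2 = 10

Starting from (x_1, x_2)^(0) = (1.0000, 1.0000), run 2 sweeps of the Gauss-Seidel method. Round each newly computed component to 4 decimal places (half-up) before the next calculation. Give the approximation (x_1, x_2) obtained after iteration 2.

(3.2666, 1.1556)

Iteration 1:
  x_1 = (11 - (-4)·1.0000) / (5) = 3.0000
  x_2 = (10 - (2)·3.0000) / (3) = 1.3333
Iteration 2:
  x_1 = (11 - (-4)·1.3333) / (5) = 3.2666
  x_2 = (10 - (2)·3.2666) / (3) = 1.1556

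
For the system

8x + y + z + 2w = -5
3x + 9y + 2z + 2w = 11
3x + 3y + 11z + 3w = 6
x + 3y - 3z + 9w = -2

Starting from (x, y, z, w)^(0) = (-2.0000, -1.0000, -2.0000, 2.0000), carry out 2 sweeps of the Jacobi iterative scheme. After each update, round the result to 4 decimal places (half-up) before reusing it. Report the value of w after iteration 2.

Iteration 1:
  x = (-5 - (1)·-1.0000 - (1)·-2.0000 - (2)·2.0000) / (8) = -0.7500
  y = (11 - (3)·-2.0000 - (2)·-2.0000 - (2)·2.0000) / (9) = 1.8889
  z = (6 - (3)·-2.0000 - (3)·-1.0000 - (3)·2.0000) / (11) = 0.8182
  w = (-2 - (1)·-2.0000 - (3)·-1.0000 - (-3)·-2.0000) / (9) = -0.3333
Iteration 2:
  x = (-5 - (1)·1.8889 - (1)·0.8182 - (2)·-0.3333) / (8) = -0.8801
  y = (11 - (3)·-0.7500 - (2)·0.8182 - (2)·-0.3333) / (9) = 1.3645
  z = (6 - (3)·-0.7500 - (3)·1.8889 - (3)·-0.3333) / (11) = 0.3257
  w = (-2 - (1)·-0.7500 - (3)·1.8889 - (-3)·0.8182) / (9) = -0.4958

-0.4958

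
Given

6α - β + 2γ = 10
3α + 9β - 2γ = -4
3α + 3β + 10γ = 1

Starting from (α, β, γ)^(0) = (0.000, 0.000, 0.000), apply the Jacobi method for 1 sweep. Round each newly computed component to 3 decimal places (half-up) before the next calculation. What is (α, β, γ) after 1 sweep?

Iteration 1:
  α = (10 - (-1)·0.000 - (2)·0.000) / (6) = 1.667
  β = (-4 - (3)·0.000 - (-2)·0.000) / (9) = -0.444
  γ = (1 - (3)·0.000 - (3)·0.000) / (10) = 0.100

(1.667, -0.444, 0.100)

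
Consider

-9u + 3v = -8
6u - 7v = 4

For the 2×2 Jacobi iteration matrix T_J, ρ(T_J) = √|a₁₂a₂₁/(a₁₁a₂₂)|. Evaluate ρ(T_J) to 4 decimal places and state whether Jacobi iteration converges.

0.5345

a₁₂a₂₁/(a₁₁a₂₂) = (3)·(6) / ((-9)·(-7)) = 0.285714
ρ = √|0.285714| = √0.285714 = 0.5345
ρ < 1, so Jacobi converges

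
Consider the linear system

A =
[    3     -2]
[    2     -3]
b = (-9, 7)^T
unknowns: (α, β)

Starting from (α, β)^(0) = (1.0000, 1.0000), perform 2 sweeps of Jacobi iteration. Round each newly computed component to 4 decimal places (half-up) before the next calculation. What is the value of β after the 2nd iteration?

-3.8889

Iteration 1:
  α = (-9 - (-2)·1.0000) / (3) = -2.3333
  β = (7 - (2)·1.0000) / (-3) = -1.6667
Iteration 2:
  α = (-9 - (-2)·-1.6667) / (3) = -4.1111
  β = (7 - (2)·-2.3333) / (-3) = -3.8889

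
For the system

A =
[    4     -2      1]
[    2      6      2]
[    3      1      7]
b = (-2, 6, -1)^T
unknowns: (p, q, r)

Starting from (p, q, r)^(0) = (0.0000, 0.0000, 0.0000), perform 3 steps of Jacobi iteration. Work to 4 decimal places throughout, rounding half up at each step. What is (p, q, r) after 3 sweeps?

(0.1250, 1.0119, -0.3316)

Iteration 1:
  p = (-2 - (-2)·0.0000 - (1)·0.0000) / (4) = -0.5000
  q = (6 - (2)·0.0000 - (2)·0.0000) / (6) = 1.0000
  r = (-1 - (3)·0.0000 - (1)·0.0000) / (7) = -0.1429
Iteration 2:
  p = (-2 - (-2)·1.0000 - (1)·-0.1429) / (4) = 0.0357
  q = (6 - (2)·-0.5000 - (2)·-0.1429) / (6) = 1.2143
  r = (-1 - (3)·-0.5000 - (1)·1.0000) / (7) = -0.0714
Iteration 3:
  p = (-2 - (-2)·1.2143 - (1)·-0.0714) / (4) = 0.1250
  q = (6 - (2)·0.0357 - (2)·-0.0714) / (6) = 1.0119
  r = (-1 - (3)·0.0357 - (1)·1.2143) / (7) = -0.3316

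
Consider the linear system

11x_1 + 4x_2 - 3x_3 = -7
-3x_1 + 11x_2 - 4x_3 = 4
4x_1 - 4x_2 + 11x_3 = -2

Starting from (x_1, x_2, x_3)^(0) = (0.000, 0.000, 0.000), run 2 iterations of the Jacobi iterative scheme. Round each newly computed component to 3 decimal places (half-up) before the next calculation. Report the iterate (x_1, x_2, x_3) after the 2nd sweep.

(-0.818, 0.124, 0.182)

Iteration 1:
  x_1 = (-7 - (4)·0.000 - (-3)·0.000) / (11) = -0.636
  x_2 = (4 - (-3)·0.000 - (-4)·0.000) / (11) = 0.364
  x_3 = (-2 - (4)·0.000 - (-4)·0.000) / (11) = -0.182
Iteration 2:
  x_1 = (-7 - (4)·0.364 - (-3)·-0.182) / (11) = -0.818
  x_2 = (4 - (-3)·-0.636 - (-4)·-0.182) / (11) = 0.124
  x_3 = (-2 - (4)·-0.636 - (-4)·0.364) / (11) = 0.182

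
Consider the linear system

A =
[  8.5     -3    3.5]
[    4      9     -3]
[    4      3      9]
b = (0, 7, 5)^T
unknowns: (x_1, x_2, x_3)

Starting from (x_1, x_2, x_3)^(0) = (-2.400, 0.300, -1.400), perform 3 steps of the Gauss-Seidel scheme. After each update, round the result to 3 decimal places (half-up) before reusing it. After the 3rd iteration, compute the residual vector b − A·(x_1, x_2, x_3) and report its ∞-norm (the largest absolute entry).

0.283

Iteration 1:
  x_1 = (0 - (-3)·0.300 - (3.5)·-1.400) / (8.5) = 0.682
  x_2 = (7 - (4)·0.682 - (-3)·-1.400) / (9) = 0.008
  x_3 = (5 - (4)·0.682 - (3)·0.008) / (9) = 0.250
Iteration 2:
  x_1 = (0 - (-3)·0.008 - (3.5)·0.250) / (8.5) = -0.100
  x_2 = (7 - (4)·-0.100 - (-3)·0.250) / (9) = 0.906
  x_3 = (5 - (4)·-0.100 - (3)·0.906) / (9) = 0.298
Iteration 3:
  x_1 = (0 - (-3)·0.906 - (3.5)·0.298) / (8.5) = 0.197
  x_2 = (7 - (4)·0.197 - (-3)·0.298) / (9) = 0.790
  x_3 = (5 - (4)·0.197 - (3)·0.790) / (9) = 0.205
Residual b − A·x = (-0.022, -0.283, -0.003); ∞-norm = 0.283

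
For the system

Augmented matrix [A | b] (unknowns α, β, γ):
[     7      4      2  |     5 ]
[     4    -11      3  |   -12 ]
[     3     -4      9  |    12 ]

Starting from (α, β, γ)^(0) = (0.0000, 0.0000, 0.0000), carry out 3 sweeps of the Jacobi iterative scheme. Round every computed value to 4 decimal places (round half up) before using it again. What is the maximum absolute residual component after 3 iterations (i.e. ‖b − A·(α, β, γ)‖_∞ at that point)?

0.1281

Iteration 1:
  α = (5 - (4)·0.0000 - (2)·0.0000) / (7) = 0.7143
  β = (-12 - (4)·0.0000 - (3)·0.0000) / (-11) = 1.0909
  γ = (12 - (3)·0.0000 - (-4)·0.0000) / (9) = 1.3333
Iteration 2:
  α = (5 - (4)·1.0909 - (2)·1.3333) / (7) = -0.2900
  β = (-12 - (4)·0.7143 - (3)·1.3333) / (-11) = 1.7143
  γ = (12 - (3)·0.7143 - (-4)·1.0909) / (9) = 1.5801
Iteration 3:
  α = (5 - (4)·1.7143 - (2)·1.5801) / (7) = -0.7168
  β = (-12 - (4)·-0.2900 - (3)·1.5801) / (-11) = 1.4164
  γ = (12 - (3)·-0.2900 - (-4)·1.7143) / (9) = 2.1919
Residual b − A·x = (-0.0318, -0.1281, 0.0889); ∞-norm = 0.1281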